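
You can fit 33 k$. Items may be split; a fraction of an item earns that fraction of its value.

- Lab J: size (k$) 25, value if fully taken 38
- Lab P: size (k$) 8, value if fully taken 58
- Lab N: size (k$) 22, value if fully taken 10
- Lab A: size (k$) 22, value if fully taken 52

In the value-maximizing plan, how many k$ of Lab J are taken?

3

Sort by value density: Lab P 58/8≈7.25, Lab A 52/22≈2.36, Lab J 38/25≈1.52, Lab N 10/22≈0.455.
Take all of Lab P (8 k$, value 58) — 25 k$ left.
All 22 k$ of Lab A fit (value 52) — 3 remain.
Only 3 k$ remain; take 3/25 of Lab J for value 38×3/25 = 4.56.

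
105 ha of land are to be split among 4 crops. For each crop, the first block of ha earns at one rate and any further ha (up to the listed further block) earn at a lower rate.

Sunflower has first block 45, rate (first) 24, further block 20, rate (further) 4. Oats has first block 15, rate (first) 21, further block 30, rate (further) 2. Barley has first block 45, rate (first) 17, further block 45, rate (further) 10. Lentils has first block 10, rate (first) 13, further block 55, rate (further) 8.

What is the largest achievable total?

2160

Rank every tier by rate: Sunflower/T1 24 > Oats/T1 21 > Barley/T1 17 > Lentils/T1 13 > Barley/T2 10 > Lentils/T2 8 > Sunflower/T2 4 > Oats/T2 2.
Fill Sunflower T1 block (45 at 24) → 60 left.
Oats T1 at 21: fill all 15 → 45 left.
Barley T1 at 17: fill all 45 → 0 left.
Total = 24×45 + 21×15 + 17×45 = 2160.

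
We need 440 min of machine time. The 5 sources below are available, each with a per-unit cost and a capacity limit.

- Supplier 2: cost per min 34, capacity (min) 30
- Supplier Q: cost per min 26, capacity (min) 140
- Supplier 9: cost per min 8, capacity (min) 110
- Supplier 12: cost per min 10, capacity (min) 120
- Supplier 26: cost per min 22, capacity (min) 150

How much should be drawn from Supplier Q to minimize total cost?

60

Cheapest first:
Supplier 9 at 8: take all 110 min ; 330 still needed.
Take 120 from Supplier 12 at 10 ; need 210 more.
Supplier 26 at 22: take all 150 min ; 60 still needed.
Supplier Q (26): take the remaining 60 ; done.
Supplier 2: unused.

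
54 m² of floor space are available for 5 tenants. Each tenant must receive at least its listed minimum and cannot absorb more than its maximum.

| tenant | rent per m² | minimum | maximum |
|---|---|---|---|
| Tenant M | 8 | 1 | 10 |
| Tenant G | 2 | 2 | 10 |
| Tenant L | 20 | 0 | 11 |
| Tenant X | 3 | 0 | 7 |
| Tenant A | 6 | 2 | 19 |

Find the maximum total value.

Meeting every minimum uses 1+2+0+0+2 = 5 m², leaving 49.
Order the tenants by rent per m²: Tenant L 20 > Tenant M 8 > Tenant A 6 > Tenant X 3 > Tenant G 2.
Give Tenant L 11 more to hit its cap of 11 ; 38 left.
Give Tenant M 9 more to hit its cap of 10 ; 29 left.
Tenant A: +17 to 19 (cap) ; 12 left.
Tenant X takes 7 more to reach its cap of 7 ; 5 left.
Only 5 left; Tenant G takes them to reach 7.
Total = 8×10 + 2×7 + 20×11 + 3×7 + 6×19 = 449.

449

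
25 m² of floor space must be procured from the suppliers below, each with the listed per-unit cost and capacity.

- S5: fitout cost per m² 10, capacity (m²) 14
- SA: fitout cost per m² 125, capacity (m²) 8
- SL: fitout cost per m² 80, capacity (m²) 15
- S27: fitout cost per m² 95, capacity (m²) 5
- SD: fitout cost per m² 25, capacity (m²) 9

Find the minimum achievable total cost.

Fill from the cheapest supplier first.
S5 (10): use full 14 ; 11 m² to go.
SD (25): use full 9 ; 2 m² to go.
SL (80): take the remaining 2 ; done.
S27, SA: unused.
Cost = 14×10 + 9×25 + 2×80 = 525.

525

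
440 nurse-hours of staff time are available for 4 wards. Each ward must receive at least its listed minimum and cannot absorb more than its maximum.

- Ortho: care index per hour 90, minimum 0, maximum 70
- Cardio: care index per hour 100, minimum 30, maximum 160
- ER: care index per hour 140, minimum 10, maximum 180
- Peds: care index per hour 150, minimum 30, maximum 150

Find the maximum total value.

58700

Meeting every minimum uses 0+30+10+30 = 70 nurse-hours, leaving 370.
Order the wards by care index per hour: Peds 150 > ER 140 > Cardio 100 > Ortho 90.
Peds: +120 to 150 (cap) ; 250 left.
ER takes 170 more to reach its cap of 180 ; 80 left.
Cardio has room for 130 more but only 80 remain, so it gets 110.
Total = 100×110 + 140×180 + 150×150 = 58700.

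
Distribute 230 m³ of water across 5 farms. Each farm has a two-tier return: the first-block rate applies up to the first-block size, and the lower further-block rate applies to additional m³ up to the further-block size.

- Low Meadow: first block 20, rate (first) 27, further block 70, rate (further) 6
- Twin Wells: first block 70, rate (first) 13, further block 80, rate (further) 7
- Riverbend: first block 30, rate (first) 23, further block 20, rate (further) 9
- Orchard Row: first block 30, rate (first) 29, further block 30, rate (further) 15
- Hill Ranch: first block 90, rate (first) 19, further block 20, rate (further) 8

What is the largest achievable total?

4650

Treat each block as its own option and order by rate: Orchard Row/tier1 29 > Low Meadow/tier1 27 > Riverbend/tier1 23 > Hill Ranch/tier1 19 > Orchard Row/tier2 15 > Twin Wells/tier1 13 > Riverbend/tier2 9 > Hill Ranch/tier2 8 > Twin Wells/tier2 7 > Low Meadow/tier2 6.
Orchard Row/tier1 (29): +30 ; 200 left.
Low Meadow/tier1 (27): +20 ; 180 left.
Riverbend/tier1 (23): +30 ; 150 left.
Fill Hill Ranch tier1 block (90 at 19) ; 60 left.
Orchard Row tier2 at 15: fill all 30 ; 30 left.
Twin Wells/tier1: +30 of 70 at 13; pool empty.
Total = 29×30 + 27×20 + 23×30 + 19×90 + 15×30 + 13×30 = 4650.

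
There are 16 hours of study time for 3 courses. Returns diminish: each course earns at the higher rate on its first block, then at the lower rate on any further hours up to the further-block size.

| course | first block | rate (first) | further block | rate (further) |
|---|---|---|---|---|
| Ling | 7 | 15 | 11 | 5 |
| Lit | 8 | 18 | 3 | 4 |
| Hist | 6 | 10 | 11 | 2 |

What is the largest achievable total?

Rank every tier by rate: Lit/T1 18 > Ling/T1 15 > Hist/T1 10 > Ling/T2 5 > Lit/T2 4 > Hist/T2 2.
Lit/T1 (18): +8 ; 8 left.
Ling/T1 (15): +7 ; 1 left.
Hist/T1: +1 of 6 at 10; pool empty.
Total = 18×8 + 15×7 + 10×1 = 259.

259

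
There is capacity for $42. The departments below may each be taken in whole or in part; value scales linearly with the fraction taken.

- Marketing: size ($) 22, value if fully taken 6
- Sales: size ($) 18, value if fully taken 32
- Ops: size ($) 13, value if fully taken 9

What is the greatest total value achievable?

44

Sort by value density: Sales 32/18≈1.78, Ops 9/13≈0.692, Marketing 6/22≈0.273.
Take all of Sales (18 $, value 32) ; 24 $ left.
Take all of Ops (13 $, value 9) ; 11 $ left.
Fill the last 11 $ with part of Marketing: 11/22 of it earns 3.
Total value = 44.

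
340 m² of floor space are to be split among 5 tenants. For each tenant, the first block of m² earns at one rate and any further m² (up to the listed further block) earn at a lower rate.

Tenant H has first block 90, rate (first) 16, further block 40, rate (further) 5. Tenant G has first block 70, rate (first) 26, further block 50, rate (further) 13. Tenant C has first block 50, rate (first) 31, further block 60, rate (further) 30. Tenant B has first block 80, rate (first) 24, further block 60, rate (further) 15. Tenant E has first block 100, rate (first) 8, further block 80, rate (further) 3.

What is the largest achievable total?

Rank every tier by rate: Tenant C/first 31 > Tenant C/second 30 > Tenant G/first 26 > Tenant B/first 24 > Tenant H/first 16 > Tenant B/second 15 > Tenant G/second 13 > Tenant E/first 8 > Tenant H/second 5 > Tenant E/second 3.
Tenant C/first (31): +50 — 290 left.
Tenant C second at 30: fill all 60 — 230 left.
Fill Tenant G first block (70 at 26) — 160 left.
Tenant B/first (24): +80 — 80 left.
Tenant H/first: +80 of 90 at 16; pool empty.
Total = 31×50 + 30×60 + 26×70 + 24×80 + 16×80 = 8370.

8370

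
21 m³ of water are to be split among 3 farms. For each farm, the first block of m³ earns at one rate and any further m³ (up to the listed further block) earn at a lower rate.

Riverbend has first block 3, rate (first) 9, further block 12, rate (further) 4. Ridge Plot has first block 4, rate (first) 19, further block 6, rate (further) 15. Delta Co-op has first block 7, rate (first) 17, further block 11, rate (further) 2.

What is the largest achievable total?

316

Order all 6 blocks by rate: Ridge Plot/tier1 19 > Delta Co-op/tier1 17 > Ridge Plot/tier2 15 > Riverbend/tier1 9 > Riverbend/tier2 4 > Delta Co-op/tier2 2.
Ridge Plot/tier1 (19): +4 ; 17 left.
Delta Co-op/tier1 (17): +7 ; 10 left.
Fill Ridge Plot tier2 block (6 at 15) ; 4 left.
Fill Riverbend tier1 block (3 at 9) ; 1 left.
Riverbend/tier2: +1 of 12 at 4; pool empty.
Total = 19×4 + 17×7 + 15×6 + 9×3 + 4×1 = 316.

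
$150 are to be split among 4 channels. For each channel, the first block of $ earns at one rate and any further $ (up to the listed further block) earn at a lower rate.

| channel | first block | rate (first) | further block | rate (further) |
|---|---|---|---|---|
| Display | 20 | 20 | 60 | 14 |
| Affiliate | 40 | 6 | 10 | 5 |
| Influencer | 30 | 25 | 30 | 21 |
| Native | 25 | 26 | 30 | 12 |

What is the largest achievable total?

Treat each block as its own option and order by rate: Native/T1 26 > Influencer/T1 25 > Influencer/T2 21 > Display/T1 20 > Display/T2 14 > Native/T2 12 > Affiliate/T1 6 > Affiliate/T2 5.
Native T1 at 26: fill all 25 ; 125 left.
Influencer T1 at 25: fill all 30 ; 95 left.
Fill Influencer T2 block (30 at 21) ; 65 left.
Display T1 at 20: fill all 20 ; 45 left.
45 remain; put them into Display T2 at 14.
Total = 26×25 + 25×30 + 21×30 + 20×20 + 14×45 = 3060.

3060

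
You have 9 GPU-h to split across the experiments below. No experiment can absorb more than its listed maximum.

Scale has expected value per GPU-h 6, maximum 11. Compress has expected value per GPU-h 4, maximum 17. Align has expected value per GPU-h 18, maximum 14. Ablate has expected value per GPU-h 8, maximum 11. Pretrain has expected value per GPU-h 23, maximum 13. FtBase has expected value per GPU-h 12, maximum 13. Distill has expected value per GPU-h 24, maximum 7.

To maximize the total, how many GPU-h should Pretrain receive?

2

Highest expected value per GPU-h first: Distill 24 > Pretrain 23 > Align 18 > FtBase 12 > Ablate 8 > Scale 6 > Compress 4.
Give Distill 7 to hit its cap of 7 — 2 left.
Pretrain has room for 13 but only 2 remain, so it gets 2.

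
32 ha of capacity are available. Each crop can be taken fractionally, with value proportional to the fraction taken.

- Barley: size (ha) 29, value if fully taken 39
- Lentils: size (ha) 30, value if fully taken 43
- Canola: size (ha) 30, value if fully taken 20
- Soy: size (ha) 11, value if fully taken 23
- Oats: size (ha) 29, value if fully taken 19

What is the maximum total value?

Rank by value-to-size ratio: Soy 23/11≈2.09, Lentils 43/30≈1.43, Barley 39/29≈1.34, Canola 20/30≈0.667, Oats 19/29≈0.655.
Soy: take in full, 11 ha for value 23 — 21 left.
21 ha left: a 21/30 share of Lentils gives 43×21/30 = 30.1.
Total value = 53.1.

53.1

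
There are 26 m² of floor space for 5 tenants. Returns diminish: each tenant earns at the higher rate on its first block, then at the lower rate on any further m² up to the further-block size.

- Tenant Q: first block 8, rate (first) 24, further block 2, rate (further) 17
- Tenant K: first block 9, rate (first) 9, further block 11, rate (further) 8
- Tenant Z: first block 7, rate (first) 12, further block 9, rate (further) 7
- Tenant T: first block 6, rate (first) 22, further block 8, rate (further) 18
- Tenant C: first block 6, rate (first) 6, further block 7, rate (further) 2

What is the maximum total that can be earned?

Order all 10 blocks by rate: Tenant Q/T1 24 > Tenant T/T1 22 > Tenant T/T2 18 > Tenant Q/T2 17 > Tenant Z/T1 12 > Tenant K/T1 9 > Tenant K/T2 8 > Tenant Z/T2 7 > Tenant C/T1 6 > Tenant C/T2 2.
Tenant Q/T1 (24): +8 — 18 left.
Fill Tenant T T1 block (6 at 22) — 12 left.
Tenant T/T2 (18): +8 — 4 left.
Tenant Q/T2 (17): +2 — 2 left.
2 remain; put them into Tenant Z T1 at 12.
Total = 24×8 + 22×6 + 18×8 + 17×2 + 12×2 = 526.

526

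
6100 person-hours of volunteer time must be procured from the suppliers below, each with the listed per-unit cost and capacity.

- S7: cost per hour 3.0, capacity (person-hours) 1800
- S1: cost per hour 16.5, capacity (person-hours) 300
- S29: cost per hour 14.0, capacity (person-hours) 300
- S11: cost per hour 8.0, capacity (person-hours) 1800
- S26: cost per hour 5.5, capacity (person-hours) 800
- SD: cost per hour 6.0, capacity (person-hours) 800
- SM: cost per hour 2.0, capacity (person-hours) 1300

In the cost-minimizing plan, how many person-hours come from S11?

1400

Cheapest first:
Take 1300 from SM at 2.0 — need 4800 more.
S7 at 3.0: take all 1800 person-hours — 3000 still needed.
S26 at 5.5: take all 800 person-hours — 2200 still needed.
SD at 6.0: take all 800 person-hours — 1400 still needed.
Take 1400 from S11 at 8.0 to finish.
S29, S1: unused.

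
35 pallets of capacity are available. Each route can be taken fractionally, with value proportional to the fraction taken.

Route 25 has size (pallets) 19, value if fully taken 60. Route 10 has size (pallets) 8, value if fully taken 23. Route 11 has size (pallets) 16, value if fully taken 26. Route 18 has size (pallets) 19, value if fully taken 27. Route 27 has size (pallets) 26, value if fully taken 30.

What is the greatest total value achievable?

Rank by value-to-size ratio: Route 25 60/19≈3.16, Route 10 23/8≈2.88, Route 11 26/16≈1.62, Route 18 27/19≈1.42, Route 27 30/26≈1.15.
All 19 pallets of Route 25 fit (value 60) ; 16 remain.
Take all of Route 10 (8 pallets, value 23) ; 8 pallets left.
Fill the last 8 pallets with part of Route 11: 8/16 of it earns 13.
Total value = 96.

96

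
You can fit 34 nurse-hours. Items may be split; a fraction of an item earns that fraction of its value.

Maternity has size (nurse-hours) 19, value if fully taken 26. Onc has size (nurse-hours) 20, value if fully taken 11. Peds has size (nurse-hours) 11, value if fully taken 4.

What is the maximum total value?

Sort by value density: Maternity 26/19≈1.37, Onc 11/20≈0.55, Peds 4/11≈0.364.
All 19 nurse-hours of Maternity fit (value 26) ; 15 remain.
Only 15 nurse-hours remain; take 15/20 of Onc for value 11×15/20 = 8.25.
Total value = 34.25.

34.25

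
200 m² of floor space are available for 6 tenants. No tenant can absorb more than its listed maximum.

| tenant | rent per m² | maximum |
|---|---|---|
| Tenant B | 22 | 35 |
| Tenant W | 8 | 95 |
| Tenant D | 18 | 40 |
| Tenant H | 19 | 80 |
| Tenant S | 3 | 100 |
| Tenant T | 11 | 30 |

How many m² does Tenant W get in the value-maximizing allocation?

Highest rent per m² first: Tenant B 22 > Tenant H 19 > Tenant D 18 > Tenant T 11 > Tenant W 8 > Tenant S 3.
Tenant B: +35 to 35 (cap) → 165 left.
Tenant H: +80 to 80 (cap) → 85 left.
Give Tenant D 40 to hit its cap of 40 → 45 left.
Tenant T takes 30 to reach its cap of 30 → 15 left.
Only 15 left; Tenant W takes them to reach 15.

15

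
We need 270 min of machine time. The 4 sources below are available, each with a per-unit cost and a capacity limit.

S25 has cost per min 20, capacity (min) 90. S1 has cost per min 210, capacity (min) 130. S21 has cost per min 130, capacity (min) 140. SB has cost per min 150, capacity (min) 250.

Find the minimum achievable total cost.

Fill from the cheapest source first.
S25 (20): use full 90 → 180 min to go.
S21 (130): use full 140 → 40 min to go.
SB at 150: take 40 of its 250 → requirement met.
S1: unused.
Cost = 90×20 + 140×130 + 40×150 = 26000.

26000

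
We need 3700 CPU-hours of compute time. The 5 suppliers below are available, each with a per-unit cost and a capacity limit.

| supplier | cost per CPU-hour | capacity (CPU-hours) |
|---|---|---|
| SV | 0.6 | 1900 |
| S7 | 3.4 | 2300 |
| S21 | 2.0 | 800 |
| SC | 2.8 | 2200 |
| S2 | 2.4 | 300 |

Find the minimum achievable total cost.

5420

Fill from the cheapest supplier first.
SV at 0.6: take all 1900 CPU-hours ; 1800 still needed.
S21 at 2.0: take all 800 CPU-hours ; 1000 still needed.
S2 (2.4): use full 300 ; 700 CPU-hours to go.
Take 700 from SC at 2.8 to finish.
S7: unused.
Cost = 1900×0.6 + 800×2.0 + 300×2.4 + 700×2.8 = 5420.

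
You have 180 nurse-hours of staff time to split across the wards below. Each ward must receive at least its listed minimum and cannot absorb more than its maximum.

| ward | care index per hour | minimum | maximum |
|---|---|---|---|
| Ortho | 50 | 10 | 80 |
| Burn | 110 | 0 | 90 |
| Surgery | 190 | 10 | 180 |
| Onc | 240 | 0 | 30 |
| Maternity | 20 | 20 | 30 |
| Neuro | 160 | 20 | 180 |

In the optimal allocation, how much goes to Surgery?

100

Meeting every minimum uses 10+0+10+0+20+20 = 60 nurse-hours, leaving 120.
Order the wards by care index per hour: Onc 240 > Surgery 190 > Neuro 160 > Burn 110 > Ortho 50 > Maternity 20.
Onc takes 30 more to reach its cap of 30 → 90 left.
Surgery has room for 170 more but only 90 remain, so it gets 100.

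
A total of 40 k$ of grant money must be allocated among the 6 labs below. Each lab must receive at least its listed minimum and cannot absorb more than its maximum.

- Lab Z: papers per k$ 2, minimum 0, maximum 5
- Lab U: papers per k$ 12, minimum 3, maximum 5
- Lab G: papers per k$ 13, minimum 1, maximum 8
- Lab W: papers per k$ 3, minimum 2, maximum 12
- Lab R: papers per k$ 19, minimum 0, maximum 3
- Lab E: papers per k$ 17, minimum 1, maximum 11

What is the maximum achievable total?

446

Meeting every minimum uses 0+3+1+2+0+1 = 7 k$, leaving 33.
Order the labs by papers per k$: Lab R 19 > Lab E 17 > Lab G 13 > Lab U 12 > Lab W 3 > Lab Z 2.
Lab R takes 3 more to reach its cap of 3 — 30 left.
Give Lab E 10 more to hit its cap of 11 — 20 left.
Give Lab G 7 more to hit its cap of 8 — 13 left.
Lab U: +2 to 5 (cap) — 11 left.
Give Lab W 10 more to hit its cap of 12 — 1 left.
Lab Z has room for 5 more but only 1 remain, so it gets 1.
Total = 2×1 + 12×5 + 13×8 + 3×12 + 19×3 + 17×11 = 446.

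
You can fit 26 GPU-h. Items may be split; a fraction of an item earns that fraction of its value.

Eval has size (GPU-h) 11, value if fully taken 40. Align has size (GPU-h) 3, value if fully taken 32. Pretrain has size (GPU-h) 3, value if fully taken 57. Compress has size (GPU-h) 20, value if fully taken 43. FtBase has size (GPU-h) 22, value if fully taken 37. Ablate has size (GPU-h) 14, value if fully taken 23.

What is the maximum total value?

148.35

Rank by value-to-size ratio: Pretrain 57/3≈19, Align 32/3≈10.7, Eval 40/11≈3.64, Compress 43/20≈2.15, FtBase 37/22≈1.68, Ablate 23/14≈1.64.
Take all of Pretrain (3 GPU-h, value 57) — 23 GPU-h left.
Take all of Align (3 GPU-h, value 32) — 20 GPU-h left.
Take all of Eval (11 GPU-h, value 40) — 9 GPU-h left.
Fill the last 9 GPU-h with part of Compress: 9/20 of it earns 19.35.
Total value = 148.35.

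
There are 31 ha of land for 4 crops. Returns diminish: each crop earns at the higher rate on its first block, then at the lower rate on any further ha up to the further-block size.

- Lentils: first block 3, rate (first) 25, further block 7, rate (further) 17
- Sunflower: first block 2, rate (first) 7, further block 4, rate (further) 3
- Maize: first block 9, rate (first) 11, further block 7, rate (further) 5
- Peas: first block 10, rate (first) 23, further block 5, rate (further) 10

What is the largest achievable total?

Rank every tier by rate: Lentils/first 25 > Peas/first 23 > Lentils/second 17 > Maize/first 11 > Peas/second 10 > Sunflower/first 7 > Maize/second 5 > Sunflower/second 3.
Fill Lentils first block (3 at 25) — 28 left.
Peas/first (23): +10 — 18 left.
Fill Lentils second block (7 at 17) — 11 left.
Fill Maize first block (9 at 11) — 2 left.
Peas second at 10: only 2 left, fill 2.
Total = 25×3 + 23×10 + 17×7 + 11×9 + 10×2 = 543.

543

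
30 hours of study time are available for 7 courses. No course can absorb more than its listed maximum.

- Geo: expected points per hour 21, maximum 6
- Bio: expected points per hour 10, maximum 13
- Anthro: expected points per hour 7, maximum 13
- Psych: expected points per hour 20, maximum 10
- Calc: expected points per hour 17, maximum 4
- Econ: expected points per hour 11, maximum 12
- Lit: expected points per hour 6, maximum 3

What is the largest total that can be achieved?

Rank by expected points per hour: Geo 21 > Psych 20 > Calc 17 > Econ 11 > Bio 10 > Anthro 7 > Lit 6.
Geo: +6 to 6 (cap) — 24 left.
Give Psych 10 to hit its cap of 10 — 14 left.
Give Calc 4 to hit its cap of 4 — 10 left.
Only 10 left; Econ takes them to reach 10.
Total = 21×6 + 20×10 + 17×4 + 11×10 = 504.

504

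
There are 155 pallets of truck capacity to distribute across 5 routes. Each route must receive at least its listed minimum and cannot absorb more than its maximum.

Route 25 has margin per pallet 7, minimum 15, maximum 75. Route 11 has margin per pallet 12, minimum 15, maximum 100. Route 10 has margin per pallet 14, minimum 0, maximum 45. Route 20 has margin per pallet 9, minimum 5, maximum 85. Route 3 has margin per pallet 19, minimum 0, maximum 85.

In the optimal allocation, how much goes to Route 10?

35

Meeting every minimum uses 15+15+0+5+0 = 35 pallets, leaving 120.
Order the routes by margin per pallet: Route 3 19 > Route 10 14 > Route 11 12 > Route 20 9 > Route 25 7.
Give Route 3 85 more to hit its cap of 85 → 35 left.
Only 35 left; Route 10 takes them to reach 35.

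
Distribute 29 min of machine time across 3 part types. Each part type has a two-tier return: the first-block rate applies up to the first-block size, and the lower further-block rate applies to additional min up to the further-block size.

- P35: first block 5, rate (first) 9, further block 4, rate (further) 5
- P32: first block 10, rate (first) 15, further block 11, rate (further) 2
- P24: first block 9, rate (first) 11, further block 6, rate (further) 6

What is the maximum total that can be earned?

324

Rank every tier by rate: P32/tier1 15 > P24/tier1 11 > P35/tier1 9 > P24/tier2 6 > P35/tier2 5 > P32/tier2 2.
Fill P32 tier1 block (10 at 15) ; 19 left.
P24 tier1 at 11: fill all 9 ; 10 left.
P35 tier1 at 9: fill all 5 ; 5 left.
5 remain; put them into P24 tier2 at 6.
Total = 15×10 + 11×9 + 9×5 + 6×5 = 324.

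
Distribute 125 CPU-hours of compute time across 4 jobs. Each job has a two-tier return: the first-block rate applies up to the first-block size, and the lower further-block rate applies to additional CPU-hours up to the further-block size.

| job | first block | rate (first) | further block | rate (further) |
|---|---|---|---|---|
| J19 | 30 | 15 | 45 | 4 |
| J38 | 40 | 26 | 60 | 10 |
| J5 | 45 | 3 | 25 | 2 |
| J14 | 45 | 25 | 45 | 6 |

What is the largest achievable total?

2715

Order all 8 blocks by rate: J38/tier1 26 > J14/tier1 25 > J19/tier1 15 > J38/tier2 10 > J14/tier2 6 > J19/tier2 4 > J5/tier1 3 > J5/tier2 2.
J38/tier1 (26): +40 ; 85 left.
J14 tier1 at 25: fill all 45 ; 40 left.
J19 tier1 at 15: fill all 30 ; 10 left.
J38 tier2 at 10: only 10 left, fill 10.
Total = 26×40 + 25×45 + 15×30 + 10×10 = 2715.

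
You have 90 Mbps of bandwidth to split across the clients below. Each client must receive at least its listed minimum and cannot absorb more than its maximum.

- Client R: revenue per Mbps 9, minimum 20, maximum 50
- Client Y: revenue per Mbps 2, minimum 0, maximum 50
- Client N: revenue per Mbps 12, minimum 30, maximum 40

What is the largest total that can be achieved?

930

Meeting every minimum uses 20+0+30 = 50 Mbps, leaving 40.
Highest revenue per Mbps first: Client N 12 > Client R 9 > Client Y 2.
Give Client N 10 more to hit its cap of 40 — 30 left.
Client R takes 30 more to reach its cap of 50 — 0 left.
Total = 9×50 + 12×40 = 930.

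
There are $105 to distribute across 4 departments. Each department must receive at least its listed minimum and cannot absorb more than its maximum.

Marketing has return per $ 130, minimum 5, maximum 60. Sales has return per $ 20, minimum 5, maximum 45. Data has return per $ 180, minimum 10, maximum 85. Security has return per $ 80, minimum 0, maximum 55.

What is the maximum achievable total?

Meeting every minimum uses 5+5+10+0 = 20 $, leaving 85.
Order the departments by return per $: Data 180 > Marketing 130 > Security 80 > Sales 20.
Data takes 75 more to reach its cap of 85 → 10 left.
Only 10 left; Marketing takes them to reach 15.
Total = 130×15 + 20×5 + 180×85 = 17350.

17350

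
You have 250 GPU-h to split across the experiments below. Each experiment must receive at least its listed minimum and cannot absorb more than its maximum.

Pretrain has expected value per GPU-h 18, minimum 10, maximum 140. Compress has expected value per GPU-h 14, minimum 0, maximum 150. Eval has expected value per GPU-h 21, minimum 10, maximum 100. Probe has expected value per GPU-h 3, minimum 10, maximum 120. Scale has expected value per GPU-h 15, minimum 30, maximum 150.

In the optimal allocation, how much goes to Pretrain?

110

Meeting every minimum uses 10+0+10+10+30 = 60 GPU-h, leaving 190.
Order the experiments by expected value per GPU-h: Eval 21 > Pretrain 18 > Scale 15 > Compress 14 > Probe 3.
Eval: +90 to 100 (cap) → 100 left.
Pretrain: +100 (room for 130) → 110. Pool exhausted.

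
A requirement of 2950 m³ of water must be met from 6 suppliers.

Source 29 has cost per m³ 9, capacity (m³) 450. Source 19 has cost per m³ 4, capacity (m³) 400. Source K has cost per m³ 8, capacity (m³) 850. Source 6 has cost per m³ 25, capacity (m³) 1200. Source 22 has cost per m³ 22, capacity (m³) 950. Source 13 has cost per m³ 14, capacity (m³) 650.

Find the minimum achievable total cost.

34750

Fill from the cheapest supplier first.
Take 400 from Source 19 at 4 → need 2550 more.
Source K (8): use full 850 → 1700 m³ to go.
Source 29 (9): use full 450 → 1250 m³ to go.
Source 13 (14): use full 650 → 600 m³ to go.
Source 22 at 22: take 600 of its 950 → requirement met.
Source 6: unused.
Cost = 400×4 + 850×8 + 450×9 + 650×14 + 600×22 = 34750.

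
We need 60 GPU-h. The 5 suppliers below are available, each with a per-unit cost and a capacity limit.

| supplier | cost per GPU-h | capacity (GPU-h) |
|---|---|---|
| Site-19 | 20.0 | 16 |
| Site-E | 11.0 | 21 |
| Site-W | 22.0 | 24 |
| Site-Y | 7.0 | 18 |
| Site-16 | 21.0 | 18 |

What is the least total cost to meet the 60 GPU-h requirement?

Cheapest first:
Site-Y at 7.0: take all 18 GPU-h → 42 still needed.
Take 21 from Site-E at 11.0 → need 21 more.
Site-19 at 20.0: take all 16 GPU-h → 5 still needed.
Site-16 at 21.0: take 5 of its 18 → requirement met.
Site-W: unused.
Cost = 18×7.0 + 21×11.0 + 16×20.0 + 5×21.0 = 782.

782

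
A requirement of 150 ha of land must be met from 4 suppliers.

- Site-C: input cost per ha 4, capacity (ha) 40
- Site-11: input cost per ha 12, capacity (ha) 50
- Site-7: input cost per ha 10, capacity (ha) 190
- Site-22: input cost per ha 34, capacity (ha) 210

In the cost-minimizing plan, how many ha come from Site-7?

Fill from the cheapest supplier first.
Site-C at 4: take all 40 ha ; 110 still needed.
Take 110 from Site-7 at 10 to finish.
Site-11, Site-22: unused.

110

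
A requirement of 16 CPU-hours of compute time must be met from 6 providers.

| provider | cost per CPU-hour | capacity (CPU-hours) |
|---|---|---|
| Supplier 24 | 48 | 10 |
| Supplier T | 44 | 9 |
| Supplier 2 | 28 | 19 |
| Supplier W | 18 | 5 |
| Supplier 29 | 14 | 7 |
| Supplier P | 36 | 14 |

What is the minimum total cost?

Use providers in increasing cost order.
Take 7 from Supplier 29 at 14 — need 9 more.
Supplier W (18): use full 5 — 4 CPU-hours to go.
Take 4 from Supplier 2 at 28 to finish.
Supplier P, Supplier T, Supplier 24: unused.
Cost = 7×14 + 5×18 + 4×28 = 300.

300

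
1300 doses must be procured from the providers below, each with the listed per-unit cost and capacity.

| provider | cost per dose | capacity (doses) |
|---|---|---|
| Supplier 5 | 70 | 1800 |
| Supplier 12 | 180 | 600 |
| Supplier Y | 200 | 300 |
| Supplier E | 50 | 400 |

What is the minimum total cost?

83000

Fill from the cheapest provider first.
Supplier E at 50: take all 400 doses — 900 still needed.
Supplier 5 (70): take the remaining 900 — done.
Supplier 12, Supplier Y: unused.
Cost = 400×50 + 900×70 = 83000.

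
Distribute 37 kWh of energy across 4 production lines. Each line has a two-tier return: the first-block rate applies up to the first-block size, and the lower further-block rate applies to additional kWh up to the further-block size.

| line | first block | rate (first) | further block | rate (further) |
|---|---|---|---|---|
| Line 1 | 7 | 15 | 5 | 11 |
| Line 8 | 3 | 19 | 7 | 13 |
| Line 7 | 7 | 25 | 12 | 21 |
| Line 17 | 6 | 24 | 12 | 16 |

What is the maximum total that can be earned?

Order all 8 blocks by rate: Line 7/tier1 25 > Line 17/tier1 24 > Line 7/tier2 21 > Line 8/tier1 19 > Line 17/tier2 16 > Line 1/tier1 15 > Line 8/tier2 13 > Line 1/tier2 11.
Fill Line 7 tier1 block (7 at 25) ; 30 left.
Line 17/tier1 (24): +6 ; 24 left.
Line 7/tier2 (21): +12 ; 12 left.
Line 8/tier1 (19): +3 ; 9 left.
Line 17/tier2: +9 of 12 at 16; pool empty.
Total = 25×7 + 24×6 + 21×12 + 19×3 + 16×9 = 772.

772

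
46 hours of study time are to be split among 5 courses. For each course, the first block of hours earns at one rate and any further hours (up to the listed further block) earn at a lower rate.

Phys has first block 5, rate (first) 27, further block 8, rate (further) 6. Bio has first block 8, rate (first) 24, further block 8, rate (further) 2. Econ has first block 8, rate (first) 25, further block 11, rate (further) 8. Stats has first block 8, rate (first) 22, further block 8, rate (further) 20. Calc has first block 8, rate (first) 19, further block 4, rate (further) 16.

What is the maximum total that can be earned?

1031

Treat each block as its own option and order by rate: Phys/T1 27 > Econ/T1 25 > Bio/T1 24 > Stats/T1 22 > Stats/T2 20 > Calc/T1 19 > Calc/T2 16 > Econ/T2 8 > Phys/T2 6 > Bio/T2 2.
Phys/T1 (27): +5 → 41 left.
Econ T1 at 25: fill all 8 → 33 left.
Fill Bio T1 block (8 at 24) → 25 left.
Stats/T1 (22): +8 → 17 left.
Stats T2 at 20: fill all 8 → 9 left.
Fill Calc T1 block (8 at 19) → 1 left.
Calc T2 at 16: only 1 left, fill 1.
Total = 27×5 + 25×8 + 24×8 + 22×8 + 20×8 + 19×8 + 16×1 = 1031.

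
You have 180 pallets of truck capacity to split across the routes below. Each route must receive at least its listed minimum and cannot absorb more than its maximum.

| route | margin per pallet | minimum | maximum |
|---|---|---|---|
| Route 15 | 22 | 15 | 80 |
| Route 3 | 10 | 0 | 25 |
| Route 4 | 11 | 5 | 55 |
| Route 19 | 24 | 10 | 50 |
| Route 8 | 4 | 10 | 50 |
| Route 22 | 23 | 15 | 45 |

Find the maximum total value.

Meeting every minimum uses 15+0+5+10+10+15 = 55 pallets, leaving 125.
Order the routes by margin per pallet: Route 19 24 > Route 22 23 > Route 15 22 > Route 4 11 > Route 3 10 > Route 8 4.
Route 19 takes 40 more to reach its cap of 50 ; 85 left.
Route 22 takes 30 more to reach its cap of 45 ; 55 left.
Route 15 has room for 65 more but only 55 remain, so it gets 70.
Total = 22×70 + 11×5 + 24×50 + 4×10 + 23×45 = 3870.

3870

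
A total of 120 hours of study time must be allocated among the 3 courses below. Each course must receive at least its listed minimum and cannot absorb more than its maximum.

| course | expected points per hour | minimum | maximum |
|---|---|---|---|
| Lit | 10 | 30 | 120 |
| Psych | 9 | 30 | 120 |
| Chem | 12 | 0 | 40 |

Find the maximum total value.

Meeting every minimum uses 30+30+0 = 60 hours, leaving 60.
Highest expected points per hour first: Chem 12 > Lit 10 > Psych 9.
Chem: +40 to 40 (cap) → 20 left.
Lit has room for 90 more but only 20 remain, so it gets 50.
Total = 10×50 + 9×30 + 12×40 = 1250.

1250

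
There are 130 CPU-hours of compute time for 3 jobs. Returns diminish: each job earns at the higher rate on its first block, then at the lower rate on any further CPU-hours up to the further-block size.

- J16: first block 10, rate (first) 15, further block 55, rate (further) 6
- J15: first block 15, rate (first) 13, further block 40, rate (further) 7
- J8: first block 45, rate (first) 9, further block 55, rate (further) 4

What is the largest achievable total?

Rank every tier by rate: J16/T1 15 > J15/T1 13 > J8/T1 9 > J15/T2 7 > J16/T2 6 > J8/T2 4.
Fill J16 T1 block (10 at 15) → 120 left.
J15/T1 (13): +15 → 105 left.
J8/T1 (9): +45 → 60 left.
J15/T2 (7): +40 → 20 left.
J16/T2: +20 of 55 at 6; pool empty.
Total = 15×10 + 13×15 + 9×45 + 7×40 + 6×20 = 1150.

1150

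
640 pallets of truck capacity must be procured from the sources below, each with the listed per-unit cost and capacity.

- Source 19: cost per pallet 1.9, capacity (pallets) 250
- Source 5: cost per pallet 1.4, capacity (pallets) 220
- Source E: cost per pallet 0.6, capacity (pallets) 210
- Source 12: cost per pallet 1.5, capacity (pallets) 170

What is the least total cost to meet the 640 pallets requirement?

Cheapest first:
Source E (0.6): use full 210 ; 430 pallets to go.
Source 5 at 1.4: take all 220 pallets ; 210 still needed.
Take 170 from Source 12 at 1.5 ; need 40 more.
Source 19 (1.9): take the remaining 40 ; done.
Cost = 210×0.6 + 220×1.4 + 170×1.5 + 40×1.9 = 765.

765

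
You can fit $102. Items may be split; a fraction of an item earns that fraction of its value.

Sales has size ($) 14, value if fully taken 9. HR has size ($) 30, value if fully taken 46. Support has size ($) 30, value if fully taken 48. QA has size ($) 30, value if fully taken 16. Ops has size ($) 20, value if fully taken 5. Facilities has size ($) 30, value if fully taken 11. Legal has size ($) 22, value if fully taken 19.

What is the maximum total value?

Best value per unit of size first: Support 48/30≈1.6, HR 46/30≈1.53, Legal 19/22≈0.864, Sales 9/14≈0.643, QA 16/30≈0.533, Facilities 11/30≈0.367, Ops 5/20≈0.25.
Take all of Support (30 $, value 48) — 72 $ left.
All 30 $ of HR fit (value 46) — 42 remain.
All 22 $ of Legal fit (value 19) — 20 remain.
Take all of Sales (14 $, value 9) — 6 $ left.
6 $ left: a 6/30 share of QA gives 16×6/30 = 3.2.
Total value = 125.2.

125.2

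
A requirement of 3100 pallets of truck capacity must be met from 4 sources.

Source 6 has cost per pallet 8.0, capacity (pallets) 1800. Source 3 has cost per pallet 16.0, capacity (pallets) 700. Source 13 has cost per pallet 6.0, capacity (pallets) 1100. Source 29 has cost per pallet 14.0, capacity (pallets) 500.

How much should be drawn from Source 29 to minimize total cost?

200

Cheapest first:
Take 1100 from Source 13 at 6.0 ; need 2000 more.
Source 6 at 8.0: take all 1800 pallets ; 200 still needed.
Source 29 at 14.0: take 200 of its 500 ; requirement met.
Source 3: unused.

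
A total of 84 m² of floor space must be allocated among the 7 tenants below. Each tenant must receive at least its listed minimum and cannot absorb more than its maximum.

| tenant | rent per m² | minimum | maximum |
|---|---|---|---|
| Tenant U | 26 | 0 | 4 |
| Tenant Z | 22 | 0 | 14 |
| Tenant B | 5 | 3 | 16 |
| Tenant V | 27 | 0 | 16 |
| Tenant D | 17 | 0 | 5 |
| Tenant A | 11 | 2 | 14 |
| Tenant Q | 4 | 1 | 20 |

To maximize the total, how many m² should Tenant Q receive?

Meeting every minimum uses 0+0+3+0+0+2+1 = 6 m², leaving 78.
Rank by rent per m²: Tenant V 27 > Tenant U 26 > Tenant Z 22 > Tenant D 17 > Tenant A 11 > Tenant B 5 > Tenant Q 4.
Tenant V: +16 to 16 (cap) — 62 left.
Tenant U: +4 to 4 (cap) — 58 left.
Give Tenant Z 14 more to hit its cap of 14 — 44 left.
Tenant D takes 5 more to reach its cap of 5 — 39 left.
Give Tenant A 12 more to hit its cap of 14 — 27 left.
Tenant B: +13 to 16 (cap) — 14 left.
Tenant Q: +14 (room for 19) → 15. Pool exhausted.

15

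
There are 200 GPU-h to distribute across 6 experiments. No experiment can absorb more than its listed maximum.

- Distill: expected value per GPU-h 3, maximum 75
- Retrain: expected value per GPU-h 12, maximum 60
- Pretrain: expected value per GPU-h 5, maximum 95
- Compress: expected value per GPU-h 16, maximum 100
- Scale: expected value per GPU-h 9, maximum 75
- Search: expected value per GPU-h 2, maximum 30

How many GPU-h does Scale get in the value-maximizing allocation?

Order the experiments by expected value per GPU-h: Compress 16 > Retrain 12 > Scale 9 > Pretrain 5 > Distill 3 > Search 2.
Compress takes 100 to reach its cap of 100 — 100 left.
Retrain takes 60 to reach its cap of 60 — 40 left.
Scale: +40 (room for 75) → 40. Pool exhausted.

40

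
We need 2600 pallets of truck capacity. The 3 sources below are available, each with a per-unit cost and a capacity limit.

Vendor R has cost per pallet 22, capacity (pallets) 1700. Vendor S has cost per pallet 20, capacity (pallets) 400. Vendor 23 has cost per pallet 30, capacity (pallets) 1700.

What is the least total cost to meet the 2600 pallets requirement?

Fill from the cheapest source first.
Vendor S at 20: take all 400 pallets — 2200 still needed.
Vendor R (22): use full 1700 — 500 pallets to go.
Vendor 23 (30): take the remaining 500 — done.
Cost = 400×20 + 1700×22 + 500×30 = 60400.

60400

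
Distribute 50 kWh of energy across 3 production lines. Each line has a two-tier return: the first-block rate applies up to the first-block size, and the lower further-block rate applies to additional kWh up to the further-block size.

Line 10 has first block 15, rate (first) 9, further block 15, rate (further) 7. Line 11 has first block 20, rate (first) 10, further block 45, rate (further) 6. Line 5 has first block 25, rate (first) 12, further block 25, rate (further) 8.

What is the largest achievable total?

545

Rank every tier by rate: Line 5/T1 12 > Line 11/T1 10 > Line 10/T1 9 > Line 5/T2 8 > Line 10/T2 7 > Line 11/T2 6.
Line 5 T1 at 12: fill all 25 — 25 left.
Fill Line 11 T1 block (20 at 10) — 5 left.
Line 10 T1 at 9: only 5 left, fill 5.
Total = 12×25 + 10×20 + 9×5 = 545.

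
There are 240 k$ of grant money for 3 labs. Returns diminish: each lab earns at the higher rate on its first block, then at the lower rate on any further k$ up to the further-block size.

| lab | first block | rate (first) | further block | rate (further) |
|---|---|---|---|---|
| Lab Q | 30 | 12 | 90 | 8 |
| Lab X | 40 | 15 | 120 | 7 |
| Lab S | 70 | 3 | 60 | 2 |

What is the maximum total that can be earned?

2240

Rank every tier by rate: Lab X/tier1 15 > Lab Q/tier1 12 > Lab Q/tier2 8 > Lab X/tier2 7 > Lab S/tier1 3 > Lab S/tier2 2.
Lab X tier1 at 15: fill all 40 → 200 left.
Fill Lab Q tier1 block (30 at 12) → 170 left.
Lab Q tier2 at 8: fill all 90 → 80 left.
Lab X/tier2: +80 of 120 at 7; pool empty.
Total = 15×40 + 12×30 + 8×90 + 7×80 = 2240.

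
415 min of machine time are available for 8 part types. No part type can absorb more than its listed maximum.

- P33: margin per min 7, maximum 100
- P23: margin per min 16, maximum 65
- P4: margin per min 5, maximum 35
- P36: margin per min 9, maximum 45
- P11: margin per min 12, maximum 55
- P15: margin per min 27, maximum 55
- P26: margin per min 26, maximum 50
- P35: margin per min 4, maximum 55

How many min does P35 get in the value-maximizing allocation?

Rank by margin per min: P15 27 > P26 26 > P23 16 > P11 12 > P36 9 > P33 7 > P4 5 > P35 4.
P15 takes 55 to reach its cap of 55 ; 360 left.
P26 takes 50 to reach its cap of 50 ; 310 left.
P23 takes 65 to reach its cap of 65 ; 245 left.
Give P11 55 to hit its cap of 55 ; 190 left.
P36 takes 45 to reach its cap of 45 ; 145 left.
P33: +100 to 100 (cap) ; 45 left.
Give P4 35 to hit its cap of 35 ; 10 left.
P35: +10 (room for 55) → 10. Pool exhausted.

10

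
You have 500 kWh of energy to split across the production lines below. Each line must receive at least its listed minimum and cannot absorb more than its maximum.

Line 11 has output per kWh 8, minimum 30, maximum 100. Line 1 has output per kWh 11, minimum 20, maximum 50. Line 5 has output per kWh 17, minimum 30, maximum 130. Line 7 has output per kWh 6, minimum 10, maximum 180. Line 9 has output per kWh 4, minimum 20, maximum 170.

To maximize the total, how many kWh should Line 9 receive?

40

Meeting every minimum uses 30+20+30+10+20 = 110 kWh, leaving 390.
Rank by output per kWh: Line 5 17 > Line 1 11 > Line 11 8 > Line 7 6 > Line 9 4.
Give Line 5 100 more to hit its cap of 130 — 290 left.
Line 1 takes 30 more to reach its cap of 50 — 260 left.
Line 11: +70 to 100 (cap) — 190 left.
Line 7 takes 170 more to reach its cap of 180 — 20 left.
Line 9 has room for 150 more but only 20 remain, so it gets 40.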